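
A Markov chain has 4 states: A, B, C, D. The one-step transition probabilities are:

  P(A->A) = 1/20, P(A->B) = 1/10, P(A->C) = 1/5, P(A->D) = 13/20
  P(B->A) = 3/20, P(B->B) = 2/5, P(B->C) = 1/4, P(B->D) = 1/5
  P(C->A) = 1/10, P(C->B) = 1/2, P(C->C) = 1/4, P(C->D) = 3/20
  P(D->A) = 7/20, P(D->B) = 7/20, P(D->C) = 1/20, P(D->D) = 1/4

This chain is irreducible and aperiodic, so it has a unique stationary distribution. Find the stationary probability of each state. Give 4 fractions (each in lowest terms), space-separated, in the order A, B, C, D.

Answer: 1349/7493 2623/7493 1377/7493 2144/7493

Derivation:
The stationary distribution satisfies pi = pi * P, i.e.:
  pi_A = 1/20*pi_A + 3/20*pi_B + 1/10*pi_C + 7/20*pi_D
  pi_B = 1/10*pi_A + 2/5*pi_B + 1/2*pi_C + 7/20*pi_D
  pi_C = 1/5*pi_A + 1/4*pi_B + 1/4*pi_C + 1/20*pi_D
  pi_D = 13/20*pi_A + 1/5*pi_B + 3/20*pi_C + 1/4*pi_D
with normalization: pi_A + pi_B + pi_C + pi_D = 1.

Using the first 3 balance equations plus normalization, the linear system A*pi = b is:
  [-19/20, 3/20, 1/10, 7/20] . pi = 0
  [1/10, -3/5, 1/2, 7/20] . pi = 0
  [1/5, 1/4, -3/4, 1/20] . pi = 0
  [1, 1, 1, 1] . pi = 1

Solving yields:
  pi_A = 1349/7493
  pi_B = 2623/7493
  pi_C = 1377/7493
  pi_D = 2144/7493

Verification (pi * P):
  1349/7493*1/20 + 2623/7493*3/20 + 1377/7493*1/10 + 2144/7493*7/20 = 1349/7493 = pi_A  (ok)
  1349/7493*1/10 + 2623/7493*2/5 + 1377/7493*1/2 + 2144/7493*7/20 = 2623/7493 = pi_B  (ok)
  1349/7493*1/5 + 2623/7493*1/4 + 1377/7493*1/4 + 2144/7493*1/20 = 1377/7493 = pi_C  (ok)
  1349/7493*13/20 + 2623/7493*1/5 + 1377/7493*3/20 + 2144/7493*1/4 = 2144/7493 = pi_D  (ok)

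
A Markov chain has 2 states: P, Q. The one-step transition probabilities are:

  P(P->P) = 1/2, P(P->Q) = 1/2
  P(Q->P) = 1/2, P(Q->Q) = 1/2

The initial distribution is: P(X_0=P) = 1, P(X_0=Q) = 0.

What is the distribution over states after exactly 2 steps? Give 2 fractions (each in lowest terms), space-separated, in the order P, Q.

Answer: 1/2 1/2

Derivation:
Propagating the distribution step by step (d_{t+1} = d_t * P):
d_0 = (P=1, Q=0)
  d_1[P] = 1*1/2 + 0*1/2 = 1/2
  d_1[Q] = 1*1/2 + 0*1/2 = 1/2
d_1 = (P=1/2, Q=1/2)
  d_2[P] = 1/2*1/2 + 1/2*1/2 = 1/2
  d_2[Q] = 1/2*1/2 + 1/2*1/2 = 1/2
d_2 = (P=1/2, Q=1/2)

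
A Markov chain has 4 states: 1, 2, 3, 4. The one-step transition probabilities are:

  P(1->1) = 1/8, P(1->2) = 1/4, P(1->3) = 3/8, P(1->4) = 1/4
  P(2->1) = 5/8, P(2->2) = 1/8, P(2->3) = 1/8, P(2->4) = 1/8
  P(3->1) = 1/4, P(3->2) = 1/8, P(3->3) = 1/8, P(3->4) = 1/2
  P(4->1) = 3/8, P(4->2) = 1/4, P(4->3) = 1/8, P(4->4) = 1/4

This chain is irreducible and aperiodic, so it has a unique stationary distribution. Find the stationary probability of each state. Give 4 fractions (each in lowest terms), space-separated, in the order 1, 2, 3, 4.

Answer: 237/742 74/371 76/371 205/742

Derivation:
The stationary distribution satisfies pi = pi * P, i.e.:
  pi_1 = 1/8*pi_1 + 5/8*pi_2 + 1/4*pi_3 + 3/8*pi_4
  pi_2 = 1/4*pi_1 + 1/8*pi_2 + 1/8*pi_3 + 1/4*pi_4
  pi_3 = 3/8*pi_1 + 1/8*pi_2 + 1/8*pi_3 + 1/8*pi_4
  pi_4 = 1/4*pi_1 + 1/8*pi_2 + 1/2*pi_3 + 1/4*pi_4
with normalization: pi_1 + pi_2 + pi_3 + pi_4 = 1.

Using the first 3 balance equations plus normalization, the linear system A*pi = b is:
  [-7/8, 5/8, 1/4, 3/8] . pi = 0
  [1/4, -7/8, 1/8, 1/4] . pi = 0
  [3/8, 1/8, -7/8, 1/8] . pi = 0
  [1, 1, 1, 1] . pi = 1

Solving yields:
  pi_1 = 237/742
  pi_2 = 74/371
  pi_3 = 76/371
  pi_4 = 205/742

Verification (pi * P):
  237/742*1/8 + 74/371*5/8 + 76/371*1/4 + 205/742*3/8 = 237/742 = pi_1  (ok)
  237/742*1/4 + 74/371*1/8 + 76/371*1/8 + 205/742*1/4 = 74/371 = pi_2  (ok)
  237/742*3/8 + 74/371*1/8 + 76/371*1/8 + 205/742*1/8 = 76/371 = pi_3  (ok)
  237/742*1/4 + 74/371*1/8 + 76/371*1/2 + 205/742*1/4 = 205/742 = pi_4  (ok)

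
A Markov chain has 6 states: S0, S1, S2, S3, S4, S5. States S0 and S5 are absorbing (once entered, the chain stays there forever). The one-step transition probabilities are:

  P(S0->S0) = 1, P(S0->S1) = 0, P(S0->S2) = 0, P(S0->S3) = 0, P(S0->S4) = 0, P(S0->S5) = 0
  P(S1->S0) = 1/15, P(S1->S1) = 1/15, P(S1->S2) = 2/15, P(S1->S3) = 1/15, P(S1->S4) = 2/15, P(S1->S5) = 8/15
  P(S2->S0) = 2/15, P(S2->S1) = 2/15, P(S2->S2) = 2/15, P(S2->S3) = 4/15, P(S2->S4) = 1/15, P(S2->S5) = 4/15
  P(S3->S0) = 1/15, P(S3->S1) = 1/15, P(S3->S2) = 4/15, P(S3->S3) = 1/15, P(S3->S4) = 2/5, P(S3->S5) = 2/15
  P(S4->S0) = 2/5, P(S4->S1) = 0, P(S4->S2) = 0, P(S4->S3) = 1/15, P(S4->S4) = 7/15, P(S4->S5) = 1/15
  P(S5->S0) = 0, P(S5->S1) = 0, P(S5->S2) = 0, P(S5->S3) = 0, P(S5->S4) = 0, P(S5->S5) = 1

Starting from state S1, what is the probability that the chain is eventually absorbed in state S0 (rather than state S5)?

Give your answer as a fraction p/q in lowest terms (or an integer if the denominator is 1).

Answer: 349/1196

Derivation:
Let a_i = P(absorbed in S0 | start in state i).
Boundary conditions: a_S0 = 1, a_S5 = 0.
For each transient state i, a_i = sum_j P(i->j) * a_j:
  a_S1 = 1/15*a_S0 + 1/15*a_S1 + 2/15*a_S2 + 1/15*a_S3 + 2/15*a_S4 + 8/15*a_S5
  a_S2 = 2/15*a_S0 + 2/15*a_S1 + 2/15*a_S2 + 4/15*a_S3 + 1/15*a_S4 + 4/15*a_S5
  a_S3 = 1/15*a_S0 + 1/15*a_S1 + 4/15*a_S2 + 1/15*a_S3 + 2/5*a_S4 + 2/15*a_S5
  a_S4 = 2/5*a_S0 + 0*a_S1 + 0*a_S2 + 1/15*a_S3 + 7/15*a_S4 + 1/15*a_S5

Substituting a_S0 = 1 and a_S5 = 0, rearrange to (I - Q) a = r where r[i] = P(i -> S0):
  [14/15, -2/15, -1/15, -2/15] . (a_S1, a_S2, a_S3, a_S4) = 1/15
  [-2/15, 13/15, -4/15, -1/15] . (a_S1, a_S2, a_S3, a_S4) = 2/15
  [-1/15, -4/15, 14/15, -2/5] . (a_S1, a_S2, a_S3, a_S4) = 1/15
  [0, 0, -1/15, 8/15] . (a_S1, a_S2, a_S3, a_S4) = 2/5

Solving yields:
  a_S1 = 349/1196
  a_S2 = 7317/16744
  a_S3 = 1191/2093
  a_S4 = 13749/16744

Starting state is S1, so the absorption probability is a_S1 = 349/1196.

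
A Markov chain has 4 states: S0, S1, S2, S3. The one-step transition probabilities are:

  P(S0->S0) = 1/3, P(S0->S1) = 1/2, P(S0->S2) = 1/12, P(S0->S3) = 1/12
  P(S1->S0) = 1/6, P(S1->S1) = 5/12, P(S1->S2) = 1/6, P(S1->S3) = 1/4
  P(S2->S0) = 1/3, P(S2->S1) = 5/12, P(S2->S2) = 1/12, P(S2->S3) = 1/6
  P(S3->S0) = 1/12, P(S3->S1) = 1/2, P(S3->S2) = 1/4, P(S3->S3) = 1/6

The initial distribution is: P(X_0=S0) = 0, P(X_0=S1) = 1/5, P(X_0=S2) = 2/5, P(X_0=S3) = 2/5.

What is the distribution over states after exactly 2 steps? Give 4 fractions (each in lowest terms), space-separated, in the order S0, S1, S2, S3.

Answer: 17/80 323/720 109/720 3/16

Derivation:
Propagating the distribution step by step (d_{t+1} = d_t * P):
d_0 = (S0=0, S1=1/5, S2=2/5, S3=2/5)
  d_1[S0] = 0*1/3 + 1/5*1/6 + 2/5*1/3 + 2/5*1/12 = 1/5
  d_1[S1] = 0*1/2 + 1/5*5/12 + 2/5*5/12 + 2/5*1/2 = 9/20
  d_1[S2] = 0*1/12 + 1/5*1/6 + 2/5*1/12 + 2/5*1/4 = 1/6
  d_1[S3] = 0*1/12 + 1/5*1/4 + 2/5*1/6 + 2/5*1/6 = 11/60
d_1 = (S0=1/5, S1=9/20, S2=1/6, S3=11/60)
  d_2[S0] = 1/5*1/3 + 9/20*1/6 + 1/6*1/3 + 11/60*1/12 = 17/80
  d_2[S1] = 1/5*1/2 + 9/20*5/12 + 1/6*5/12 + 11/60*1/2 = 323/720
  d_2[S2] = 1/5*1/12 + 9/20*1/6 + 1/6*1/12 + 11/60*1/4 = 109/720
  d_2[S3] = 1/5*1/12 + 9/20*1/4 + 1/6*1/6 + 11/60*1/6 = 3/16
d_2 = (S0=17/80, S1=323/720, S2=109/720, S3=3/16)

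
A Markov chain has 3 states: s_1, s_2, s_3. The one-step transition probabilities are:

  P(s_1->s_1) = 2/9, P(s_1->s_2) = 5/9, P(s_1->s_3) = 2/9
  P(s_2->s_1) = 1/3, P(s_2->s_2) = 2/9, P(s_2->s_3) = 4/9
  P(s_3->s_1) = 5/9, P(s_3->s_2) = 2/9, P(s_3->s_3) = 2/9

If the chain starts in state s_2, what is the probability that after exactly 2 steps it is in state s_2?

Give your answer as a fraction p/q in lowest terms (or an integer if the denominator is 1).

Computing P^2 by repeated multiplication:
P^1 =
  s_1: [2/9, 5/9, 2/9]
  s_2: [1/3, 2/9, 4/9]
  s_3: [5/9, 2/9, 2/9]
P^2 =
  s_1: [29/81, 8/27, 28/81]
  s_2: [32/81, 1/3, 22/81]
  s_3: [26/81, 11/27, 22/81]

(P^2)[s_2 -> s_2] = 1/3

Answer: 1/3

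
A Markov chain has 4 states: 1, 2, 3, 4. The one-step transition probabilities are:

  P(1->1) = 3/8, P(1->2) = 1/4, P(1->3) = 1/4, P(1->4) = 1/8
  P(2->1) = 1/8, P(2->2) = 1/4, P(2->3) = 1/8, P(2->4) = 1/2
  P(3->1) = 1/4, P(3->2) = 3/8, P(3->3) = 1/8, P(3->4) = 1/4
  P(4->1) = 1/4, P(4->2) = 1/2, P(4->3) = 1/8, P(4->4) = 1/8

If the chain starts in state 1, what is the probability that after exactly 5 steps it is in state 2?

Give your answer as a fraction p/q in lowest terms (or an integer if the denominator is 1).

Computing P^5 by repeated multiplication:
P^1 =
  1: [3/8, 1/4, 1/4, 1/8]
  2: [1/8, 1/4, 1/8, 1/2]
  3: [1/4, 3/8, 1/8, 1/4]
  4: [1/4, 1/2, 1/8, 1/8]
P^2 =
  1: [17/64, 5/16, 11/64, 1/4]
  2: [15/64, 25/64, 9/64, 15/64]
  3: [15/64, 21/64, 5/32, 9/32]
  4: [7/32, 19/64, 5/32, 21/64]
P^3 =
  1: [125/512, 171/512, 81/512, 135/512]
  2: [59/256, 167/512, 79/512, 37/128]
  3: [61/256, 87/256, 79/512, 137/512]
  4: [123/512, 45/128, 39/256, 131/512]
P^4 =
  1: [489/2048, 1375/4096, 637/4096, 553/2048]
  2: [975/4096, 1399/4096, 315/2048, 273/1024]
  3: [243/1024, 1377/4096, 317/2048, 1113/4096]
  4: [967/4096, 341/1024, 635/4096, 565/2048]
P^5 =
  1: [7795/32768, 11041/32768, 2537/16384, 4429/16384]
  2: [971/4096, 5503/16384, 5071/32768, 8923/32768]
  3: [7787/32768, 2763/8192, 1267/8192, 8861/32768]
  4: [7795/32768, 11087/32768, 5063/32768, 8823/32768]

(P^5)[1 -> 2] = 11041/32768

Answer: 11041/32768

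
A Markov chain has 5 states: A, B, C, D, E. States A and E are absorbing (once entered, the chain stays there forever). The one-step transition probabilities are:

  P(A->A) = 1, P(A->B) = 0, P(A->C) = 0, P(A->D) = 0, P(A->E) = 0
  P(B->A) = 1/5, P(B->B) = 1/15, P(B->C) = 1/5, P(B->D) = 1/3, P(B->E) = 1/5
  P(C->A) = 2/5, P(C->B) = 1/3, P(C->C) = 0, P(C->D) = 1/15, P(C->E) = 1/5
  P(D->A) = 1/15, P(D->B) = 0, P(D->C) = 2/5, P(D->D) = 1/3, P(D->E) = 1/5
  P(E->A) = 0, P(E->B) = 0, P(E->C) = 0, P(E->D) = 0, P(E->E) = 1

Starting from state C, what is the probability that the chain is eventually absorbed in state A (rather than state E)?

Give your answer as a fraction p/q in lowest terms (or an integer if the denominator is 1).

Answer: 343/572

Derivation:
Let a_i = P(absorbed in A | start in state i).
Boundary conditions: a_A = 1, a_E = 0.
For each transient state i, a_i = sum_j P(i->j) * a_j:
  a_B = 1/5*a_A + 1/15*a_B + 1/5*a_C + 1/3*a_D + 1/5*a_E
  a_C = 2/5*a_A + 1/3*a_B + 0*a_C + 1/15*a_D + 1/5*a_E
  a_D = 1/15*a_A + 0*a_B + 2/5*a_C + 1/3*a_D + 1/5*a_E

Substituting a_A = 1 and a_E = 0, rearrange to (I - Q) a = r where r[i] = P(i -> A):
  [14/15, -1/5, -1/3] . (a_B, a_C, a_D) = 1/5
  [-1/3, 1, -1/15] . (a_B, a_C, a_D) = 2/5
  [0, -2/5, 2/3] . (a_B, a_C, a_D) = 1/15

Solving yields:
  a_B = 145/286
  a_C = 343/572
  a_D = 263/572

Starting state is C, so the absorption probability is a_C = 343/572.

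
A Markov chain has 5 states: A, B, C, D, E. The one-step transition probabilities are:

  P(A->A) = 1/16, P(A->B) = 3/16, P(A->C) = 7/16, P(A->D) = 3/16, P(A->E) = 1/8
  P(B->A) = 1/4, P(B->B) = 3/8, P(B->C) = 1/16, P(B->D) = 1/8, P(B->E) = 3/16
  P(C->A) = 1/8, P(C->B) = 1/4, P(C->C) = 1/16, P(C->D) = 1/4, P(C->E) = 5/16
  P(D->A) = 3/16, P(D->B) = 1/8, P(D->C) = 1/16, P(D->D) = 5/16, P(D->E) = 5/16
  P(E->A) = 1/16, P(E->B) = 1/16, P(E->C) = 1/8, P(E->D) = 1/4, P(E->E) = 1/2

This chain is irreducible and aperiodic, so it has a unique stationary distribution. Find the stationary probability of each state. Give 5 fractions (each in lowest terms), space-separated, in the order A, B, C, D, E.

The stationary distribution satisfies pi = pi * P, i.e.:
  pi_A = 1/16*pi_A + 1/4*pi_B + 1/8*pi_C + 3/16*pi_D + 1/16*pi_E
  pi_B = 3/16*pi_A + 3/8*pi_B + 1/4*pi_C + 1/8*pi_D + 1/16*pi_E
  pi_C = 7/16*pi_A + 1/16*pi_B + 1/16*pi_C + 1/16*pi_D + 1/8*pi_E
  pi_D = 3/16*pi_A + 1/8*pi_B + 1/4*pi_C + 5/16*pi_D + 1/4*pi_E
  pi_E = 1/8*pi_A + 3/16*pi_B + 5/16*pi_C + 5/16*pi_D + 1/2*pi_E
with normalization: pi_A + pi_B + pi_C + pi_D + pi_E = 1.

Using the first 4 balance equations plus normalization, the linear system A*pi = b is:
  [-15/16, 1/4, 1/8, 3/16, 1/16] . pi = 0
  [3/16, -5/8, 1/4, 1/8, 1/16] . pi = 0
  [7/16, 1/16, -15/16, 1/16, 1/8] . pi = 0
  [3/16, 1/8, 1/4, -11/16, 1/4] . pi = 0
  [1, 1, 1, 1, 1] . pi = 1

Solving yields:
  pi_A = 2891/21820
  pi_B = 7529/43640
  pi_C = 5789/43640
  pi_D = 1281/5455
  pi_E = 3573/10910

Verification (pi * P):
  2891/21820*1/16 + 7529/43640*1/4 + 5789/43640*1/8 + 1281/5455*3/16 + 3573/10910*1/16 = 2891/21820 = pi_A  (ok)
  2891/21820*3/16 + 7529/43640*3/8 + 5789/43640*1/4 + 1281/5455*1/8 + 3573/10910*1/16 = 7529/43640 = pi_B  (ok)
  2891/21820*7/16 + 7529/43640*1/16 + 5789/43640*1/16 + 1281/5455*1/16 + 3573/10910*1/8 = 5789/43640 = pi_C  (ok)
  2891/21820*3/16 + 7529/43640*1/8 + 5789/43640*1/4 + 1281/5455*5/16 + 3573/10910*1/4 = 1281/5455 = pi_D  (ok)
  2891/21820*1/8 + 7529/43640*3/16 + 5789/43640*5/16 + 1281/5455*5/16 + 3573/10910*1/2 = 3573/10910 = pi_E  (ok)

Answer: 2891/21820 7529/43640 5789/43640 1281/5455 3573/10910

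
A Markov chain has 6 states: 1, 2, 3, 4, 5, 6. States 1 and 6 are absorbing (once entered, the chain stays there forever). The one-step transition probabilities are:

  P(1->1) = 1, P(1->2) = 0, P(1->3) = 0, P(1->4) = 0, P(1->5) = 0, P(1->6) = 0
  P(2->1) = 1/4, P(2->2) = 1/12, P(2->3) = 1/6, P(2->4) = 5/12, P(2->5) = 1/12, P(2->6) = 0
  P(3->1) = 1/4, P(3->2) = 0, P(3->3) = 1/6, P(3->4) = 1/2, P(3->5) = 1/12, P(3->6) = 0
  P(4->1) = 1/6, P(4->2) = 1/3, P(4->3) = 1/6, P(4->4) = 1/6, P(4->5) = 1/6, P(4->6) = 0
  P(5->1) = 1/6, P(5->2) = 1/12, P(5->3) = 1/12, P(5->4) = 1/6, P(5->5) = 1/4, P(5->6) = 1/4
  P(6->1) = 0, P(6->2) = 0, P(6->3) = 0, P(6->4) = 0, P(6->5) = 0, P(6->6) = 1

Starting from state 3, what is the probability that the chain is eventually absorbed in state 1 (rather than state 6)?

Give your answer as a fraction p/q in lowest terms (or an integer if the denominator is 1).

Answer: 19/22

Derivation:
Let a_i = P(absorbed in 1 | start in state i).
Boundary conditions: a_1 = 1, a_6 = 0.
For each transient state i, a_i = sum_j P(i->j) * a_j:
  a_2 = 1/4*a_1 + 1/12*a_2 + 1/6*a_3 + 5/12*a_4 + 1/12*a_5 + 0*a_6
  a_3 = 1/4*a_1 + 0*a_2 + 1/6*a_3 + 1/2*a_4 + 1/12*a_5 + 0*a_6
  a_4 = 1/6*a_1 + 1/3*a_2 + 1/6*a_3 + 1/6*a_4 + 1/6*a_5 + 0*a_6
  a_5 = 1/6*a_1 + 1/12*a_2 + 1/12*a_3 + 1/6*a_4 + 1/4*a_5 + 1/4*a_6

Substituting a_1 = 1 and a_6 = 0, rearrange to (I - Q) a = r where r[i] = P(i -> 1):
  [11/12, -1/6, -5/12, -1/12] . (a_2, a_3, a_4, a_5) = 1/4
  [0, 5/6, -1/2, -1/12] . (a_2, a_3, a_4, a_5) = 1/4
  [-1/3, -1/6, 5/6, -1/6] . (a_2, a_3, a_4, a_5) = 1/6
  [-1/12, -1/12, -1/6, 3/4] . (a_2, a_3, a_4, a_5) = 1/6

Solving yields:
  a_2 = 71/82
  a_3 = 19/22
  a_4 = 757/902
  a_5 = 271/451

Starting state is 3, so the absorption probability is a_3 = 19/22.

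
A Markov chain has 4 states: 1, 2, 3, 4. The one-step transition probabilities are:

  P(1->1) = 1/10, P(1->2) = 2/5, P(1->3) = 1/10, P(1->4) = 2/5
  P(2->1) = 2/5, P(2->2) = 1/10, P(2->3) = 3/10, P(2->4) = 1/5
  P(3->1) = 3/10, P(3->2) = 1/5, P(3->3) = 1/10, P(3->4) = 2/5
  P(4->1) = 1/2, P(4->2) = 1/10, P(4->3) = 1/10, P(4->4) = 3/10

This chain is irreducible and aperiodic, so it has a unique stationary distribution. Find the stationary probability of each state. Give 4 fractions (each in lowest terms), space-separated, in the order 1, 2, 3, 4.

The stationary distribution satisfies pi = pi * P, i.e.:
  pi_1 = 1/10*pi_1 + 2/5*pi_2 + 3/10*pi_3 + 1/2*pi_4
  pi_2 = 2/5*pi_1 + 1/10*pi_2 + 1/5*pi_3 + 1/10*pi_4
  pi_3 = 1/10*pi_1 + 3/10*pi_2 + 1/10*pi_3 + 1/10*pi_4
  pi_4 = 2/5*pi_1 + 1/5*pi_2 + 2/5*pi_3 + 3/10*pi_4
with normalization: pi_1 + pi_2 + pi_3 + pi_4 = 1.

Using the first 3 balance equations plus normalization, the linear system A*pi = b is:
  [-9/10, 2/5, 3/10, 1/2] . pi = 0
  [2/5, -9/10, 1/5, 1/10] . pi = 0
  [1/10, 3/10, -9/10, 1/10] . pi = 0
  [1, 1, 1, 1] . pi = 1

Solving yields:
  pi_1 = 65/202
  pi_2 = 149/707
  pi_3 = 201/1414
  pi_4 = 230/707

Verification (pi * P):
  65/202*1/10 + 149/707*2/5 + 201/1414*3/10 + 230/707*1/2 = 65/202 = pi_1  (ok)
  65/202*2/5 + 149/707*1/10 + 201/1414*1/5 + 230/707*1/10 = 149/707 = pi_2  (ok)
  65/202*1/10 + 149/707*3/10 + 201/1414*1/10 + 230/707*1/10 = 201/1414 = pi_3  (ok)
  65/202*2/5 + 149/707*1/5 + 201/1414*2/5 + 230/707*3/10 = 230/707 = pi_4  (ok)

Answer: 65/202 149/707 201/1414 230/707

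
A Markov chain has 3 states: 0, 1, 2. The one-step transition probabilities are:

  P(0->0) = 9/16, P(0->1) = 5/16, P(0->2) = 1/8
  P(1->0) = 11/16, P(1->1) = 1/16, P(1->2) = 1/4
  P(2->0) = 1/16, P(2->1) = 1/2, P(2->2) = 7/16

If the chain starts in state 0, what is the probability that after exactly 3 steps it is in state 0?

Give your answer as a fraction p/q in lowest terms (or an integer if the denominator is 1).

Answer: 505/1024

Derivation:
Computing P^3 by repeated multiplication:
P^1 =
  0: [9/16, 5/16, 1/8]
  1: [11/16, 1/16, 1/4]
  2: [1/16, 1/2, 7/16]
P^2 =
  0: [69/128, 33/128, 13/64]
  1: [57/128, 11/32, 27/128]
  2: [13/32, 69/256, 83/256]
P^3 =
  0: [505/1024, 293/1024, 113/512]
  1: [1/2, 545/2048, 479/2048]
  2: [889/2048, 1253/4096, 1065/4096]

(P^3)[0 -> 0] = 505/1024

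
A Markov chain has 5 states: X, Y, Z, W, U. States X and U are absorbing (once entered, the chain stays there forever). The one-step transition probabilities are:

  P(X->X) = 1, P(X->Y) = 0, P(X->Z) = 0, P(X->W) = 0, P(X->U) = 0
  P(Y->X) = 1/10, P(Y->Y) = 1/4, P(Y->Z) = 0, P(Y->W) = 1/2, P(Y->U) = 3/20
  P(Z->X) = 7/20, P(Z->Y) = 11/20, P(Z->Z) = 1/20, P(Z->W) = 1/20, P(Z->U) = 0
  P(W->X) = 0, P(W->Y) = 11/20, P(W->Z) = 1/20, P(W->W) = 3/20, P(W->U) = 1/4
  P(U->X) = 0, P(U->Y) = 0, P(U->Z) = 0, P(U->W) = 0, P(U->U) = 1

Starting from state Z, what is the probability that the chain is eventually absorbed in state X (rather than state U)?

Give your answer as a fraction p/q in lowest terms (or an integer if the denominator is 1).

Let a_i = P(absorbed in X | start in state i).
Boundary conditions: a_X = 1, a_U = 0.
For each transient state i, a_i = sum_j P(i->j) * a_j:
  a_Y = 1/10*a_X + 1/4*a_Y + 0*a_Z + 1/2*a_W + 3/20*a_U
  a_Z = 7/20*a_X + 11/20*a_Y + 1/20*a_Z + 1/20*a_W + 0*a_U
  a_W = 0*a_X + 11/20*a_Y + 1/20*a_Z + 3/20*a_W + 1/4*a_U

Substituting a_X = 1 and a_U = 0, rearrange to (I - Q) a = r where r[i] = P(i -> X):
  [3/4, 0, -1/2] . (a_Y, a_Z, a_W) = 1/10
  [-11/20, 19/20, -1/20] . (a_Y, a_Z, a_W) = 7/20
  [-11/20, -1/20, 17/20] . (a_Y, a_Z, a_W) = 0

Solving yields:
  a_Y = 357/1315
  a_Z = 1411/2630
  a_W = 109/526

Starting state is Z, so the absorption probability is a_Z = 1411/2630.

Answer: 1411/2630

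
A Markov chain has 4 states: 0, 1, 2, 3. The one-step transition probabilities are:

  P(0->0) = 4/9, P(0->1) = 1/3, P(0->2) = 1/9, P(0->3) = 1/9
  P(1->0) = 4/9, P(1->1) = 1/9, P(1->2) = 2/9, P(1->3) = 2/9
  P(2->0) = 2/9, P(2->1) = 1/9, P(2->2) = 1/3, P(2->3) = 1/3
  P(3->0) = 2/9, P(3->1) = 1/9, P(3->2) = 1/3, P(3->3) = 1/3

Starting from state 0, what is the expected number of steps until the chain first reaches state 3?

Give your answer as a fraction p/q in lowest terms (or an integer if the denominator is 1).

Answer: 79/14

Derivation:
Let h_i = expected steps to first reach 3 from state i.
Boundary: h_3 = 0.
First-step equations for the other states:
  h_0 = 1 + 4/9*h_0 + 1/3*h_1 + 1/9*h_2 + 1/9*h_3
  h_1 = 1 + 4/9*h_0 + 1/9*h_1 + 2/9*h_2 + 2/9*h_3
  h_2 = 1 + 2/9*h_0 + 1/9*h_1 + 1/3*h_2 + 1/3*h_3

Substituting h_3 = 0 and rearranging gives the linear system (I - Q) h = 1:
  [5/9, -1/3, -1/9] . (h_0, h_1, h_2) = 1
  [-4/9, 8/9, -2/9] . (h_0, h_1, h_2) = 1
  [-2/9, -1/9, 2/3] . (h_0, h_1, h_2) = 1

Solving yields:
  h_0 = 79/14
  h_1 = 5
  h_2 = 59/14

Starting state is 0, so the expected hitting time is h_0 = 79/14.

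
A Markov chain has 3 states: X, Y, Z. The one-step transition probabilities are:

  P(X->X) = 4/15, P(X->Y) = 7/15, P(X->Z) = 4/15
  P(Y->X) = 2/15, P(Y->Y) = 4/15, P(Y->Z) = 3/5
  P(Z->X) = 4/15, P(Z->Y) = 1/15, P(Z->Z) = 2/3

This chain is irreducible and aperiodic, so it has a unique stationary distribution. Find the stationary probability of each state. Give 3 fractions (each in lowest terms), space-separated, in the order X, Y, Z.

Answer: 23/96 13/64 107/192

Derivation:
The stationary distribution satisfies pi = pi * P, i.e.:
  pi_X = 4/15*pi_X + 2/15*pi_Y + 4/15*pi_Z
  pi_Y = 7/15*pi_X + 4/15*pi_Y + 1/15*pi_Z
  pi_Z = 4/15*pi_X + 3/5*pi_Y + 2/3*pi_Z
with normalization: pi_X + pi_Y + pi_Z = 1.

Using the first 2 balance equations plus normalization, the linear system A*pi = b is:
  [-11/15, 2/15, 4/15] . pi = 0
  [7/15, -11/15, 1/15] . pi = 0
  [1, 1, 1] . pi = 1

Solving yields:
  pi_X = 23/96
  pi_Y = 13/64
  pi_Z = 107/192

Verification (pi * P):
  23/96*4/15 + 13/64*2/15 + 107/192*4/15 = 23/96 = pi_X  (ok)
  23/96*7/15 + 13/64*4/15 + 107/192*1/15 = 13/64 = pi_Y  (ok)
  23/96*4/15 + 13/64*3/5 + 107/192*2/3 = 107/192 = pi_Z  (ok)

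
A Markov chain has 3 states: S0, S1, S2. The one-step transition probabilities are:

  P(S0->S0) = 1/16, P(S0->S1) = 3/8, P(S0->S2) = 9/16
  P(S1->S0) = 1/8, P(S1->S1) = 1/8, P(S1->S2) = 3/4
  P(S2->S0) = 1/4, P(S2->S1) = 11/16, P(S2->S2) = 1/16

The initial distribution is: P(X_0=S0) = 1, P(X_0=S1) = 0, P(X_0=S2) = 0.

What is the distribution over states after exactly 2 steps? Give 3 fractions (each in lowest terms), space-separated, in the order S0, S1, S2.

Answer: 49/256 117/256 45/128

Derivation:
Propagating the distribution step by step (d_{t+1} = d_t * P):
d_0 = (S0=1, S1=0, S2=0)
  d_1[S0] = 1*1/16 + 0*1/8 + 0*1/4 = 1/16
  d_1[S1] = 1*3/8 + 0*1/8 + 0*11/16 = 3/8
  d_1[S2] = 1*9/16 + 0*3/4 + 0*1/16 = 9/16
d_1 = (S0=1/16, S1=3/8, S2=9/16)
  d_2[S0] = 1/16*1/16 + 3/8*1/8 + 9/16*1/4 = 49/256
  d_2[S1] = 1/16*3/8 + 3/8*1/8 + 9/16*11/16 = 117/256
  d_2[S2] = 1/16*9/16 + 3/8*3/4 + 9/16*1/16 = 45/128
d_2 = (S0=49/256, S1=117/256, S2=45/128)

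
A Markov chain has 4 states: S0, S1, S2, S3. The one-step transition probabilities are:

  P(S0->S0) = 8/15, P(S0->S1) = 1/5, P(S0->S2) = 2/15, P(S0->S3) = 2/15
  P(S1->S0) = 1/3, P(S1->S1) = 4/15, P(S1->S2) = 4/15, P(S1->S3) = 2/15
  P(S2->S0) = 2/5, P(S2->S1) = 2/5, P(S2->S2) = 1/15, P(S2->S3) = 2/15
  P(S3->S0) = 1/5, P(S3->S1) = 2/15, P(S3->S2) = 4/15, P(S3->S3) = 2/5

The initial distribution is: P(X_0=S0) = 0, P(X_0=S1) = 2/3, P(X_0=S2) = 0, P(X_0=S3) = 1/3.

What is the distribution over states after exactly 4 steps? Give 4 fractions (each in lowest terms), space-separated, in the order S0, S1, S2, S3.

Answer: 60722/151875 36427/151875 26996/151875 5546/30375

Derivation:
Propagating the distribution step by step (d_{t+1} = d_t * P):
d_0 = (S0=0, S1=2/3, S2=0, S3=1/3)
  d_1[S0] = 0*8/15 + 2/3*1/3 + 0*2/5 + 1/3*1/5 = 13/45
  d_1[S1] = 0*1/5 + 2/3*4/15 + 0*2/5 + 1/3*2/15 = 2/9
  d_1[S2] = 0*2/15 + 2/3*4/15 + 0*1/15 + 1/3*4/15 = 4/15
  d_1[S3] = 0*2/15 + 2/3*2/15 + 0*2/15 + 1/3*2/5 = 2/9
d_1 = (S0=13/45, S1=2/9, S2=4/15, S3=2/9)
  d_2[S0] = 13/45*8/15 + 2/9*1/3 + 4/15*2/5 + 2/9*1/5 = 256/675
  d_2[S1] = 13/45*1/5 + 2/9*4/15 + 4/15*2/5 + 2/9*2/15 = 19/75
  d_2[S2] = 13/45*2/15 + 2/9*4/15 + 4/15*1/15 + 2/9*4/15 = 118/675
  d_2[S3] = 13/45*2/15 + 2/9*2/15 + 4/15*2/15 + 2/9*2/5 = 26/135
d_2 = (S0=256/675, S1=19/75, S2=118/675, S3=26/135)
  d_3[S0] = 256/675*8/15 + 19/75*1/3 + 118/675*2/5 + 26/135*1/5 = 4001/10125
  d_3[S1] = 256/675*1/5 + 19/75*4/15 + 118/675*2/5 + 26/135*2/15 = 484/2025
  d_3[S2] = 256/675*2/15 + 19/75*4/15 + 118/675*1/15 + 26/135*4/15 = 1834/10125
  d_3[S3] = 256/675*2/15 + 19/75*2/15 + 118/675*2/15 + 26/135*2/5 = 374/2025
d_3 = (S0=4001/10125, S1=484/2025, S2=1834/10125, S3=374/2025)
  d_4[S0] = 4001/10125*8/15 + 484/2025*1/3 + 1834/10125*2/5 + 374/2025*1/5 = 60722/151875
  d_4[S1] = 4001/10125*1/5 + 484/2025*4/15 + 1834/10125*2/5 + 374/2025*2/15 = 36427/151875
  d_4[S2] = 4001/10125*2/15 + 484/2025*4/15 + 1834/10125*1/15 + 374/2025*4/15 = 26996/151875
  d_4[S3] = 4001/10125*2/15 + 484/2025*2/15 + 1834/10125*2/15 + 374/2025*2/5 = 5546/30375
d_4 = (S0=60722/151875, S1=36427/151875, S2=26996/151875, S3=5546/30375)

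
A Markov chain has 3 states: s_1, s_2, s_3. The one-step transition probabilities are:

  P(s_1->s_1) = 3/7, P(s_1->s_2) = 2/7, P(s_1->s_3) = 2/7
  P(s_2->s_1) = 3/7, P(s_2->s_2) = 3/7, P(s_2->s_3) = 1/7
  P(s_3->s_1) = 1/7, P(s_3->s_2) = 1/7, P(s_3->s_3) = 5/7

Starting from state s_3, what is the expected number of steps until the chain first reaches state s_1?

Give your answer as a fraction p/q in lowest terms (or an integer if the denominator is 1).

Let h_i = expected steps to first reach s_1 from state i.
Boundary: h_s_1 = 0.
First-step equations for the other states:
  h_s_2 = 1 + 3/7*h_s_1 + 3/7*h_s_2 + 1/7*h_s_3
  h_s_3 = 1 + 1/7*h_s_1 + 1/7*h_s_2 + 5/7*h_s_3

Substituting h_s_1 = 0 and rearranging gives the linear system (I - Q) h = 1:
  [4/7, -1/7] . (h_s_2, h_s_3) = 1
  [-1/7, 2/7] . (h_s_2, h_s_3) = 1

Solving yields:
  h_s_2 = 3
  h_s_3 = 5

Starting state is s_3, so the expected hitting time is h_s_3 = 5.

Answer: 5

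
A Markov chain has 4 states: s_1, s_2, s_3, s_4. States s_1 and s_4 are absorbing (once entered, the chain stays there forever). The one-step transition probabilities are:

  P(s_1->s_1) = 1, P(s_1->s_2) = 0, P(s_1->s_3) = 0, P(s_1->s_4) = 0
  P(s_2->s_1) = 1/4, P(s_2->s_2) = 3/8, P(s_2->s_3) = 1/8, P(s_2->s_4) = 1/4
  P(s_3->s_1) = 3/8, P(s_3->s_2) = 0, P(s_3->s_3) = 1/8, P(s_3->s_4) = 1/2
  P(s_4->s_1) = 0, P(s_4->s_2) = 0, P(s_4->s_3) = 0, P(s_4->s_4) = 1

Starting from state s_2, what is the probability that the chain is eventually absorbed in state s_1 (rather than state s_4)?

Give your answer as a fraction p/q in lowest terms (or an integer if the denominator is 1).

Let a_i = P(absorbed in s_1 | start in state i).
Boundary conditions: a_s_1 = 1, a_s_4 = 0.
For each transient state i, a_i = sum_j P(i->j) * a_j:
  a_s_2 = 1/4*a_s_1 + 3/8*a_s_2 + 1/8*a_s_3 + 1/4*a_s_4
  a_s_3 = 3/8*a_s_1 + 0*a_s_2 + 1/8*a_s_3 + 1/2*a_s_4

Substituting a_s_1 = 1 and a_s_4 = 0, rearrange to (I - Q) a = r where r[i] = P(i -> s_1):
  [5/8, -1/8] . (a_s_2, a_s_3) = 1/4
  [0, 7/8] . (a_s_2, a_s_3) = 3/8

Solving yields:
  a_s_2 = 17/35
  a_s_3 = 3/7

Starting state is s_2, so the absorption probability is a_s_2 = 17/35.

Answer: 17/35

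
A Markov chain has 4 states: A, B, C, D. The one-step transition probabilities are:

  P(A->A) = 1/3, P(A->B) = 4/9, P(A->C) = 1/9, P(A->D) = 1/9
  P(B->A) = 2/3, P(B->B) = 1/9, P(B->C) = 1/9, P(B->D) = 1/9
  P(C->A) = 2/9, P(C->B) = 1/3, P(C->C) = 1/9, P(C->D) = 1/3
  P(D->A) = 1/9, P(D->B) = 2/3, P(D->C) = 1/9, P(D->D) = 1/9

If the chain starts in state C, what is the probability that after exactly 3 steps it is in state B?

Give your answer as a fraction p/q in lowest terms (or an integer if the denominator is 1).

Computing P^3 by repeated multiplication:
P^1 =
  A: [1/3, 4/9, 1/9, 1/9]
  B: [2/3, 1/9, 1/9, 1/9]
  C: [2/9, 1/3, 1/9, 1/3]
  D: [1/9, 2/3, 1/9, 1/9]
P^2 =
  A: [4/9, 25/81, 1/9, 11/81]
  B: [1/3, 34/81, 1/9, 11/81]
  C: [29/81, 32/81, 1/9, 11/81]
  D: [14/27, 19/81, 1/9, 11/81]
P^3 =
  A: [287/729, 262/729, 1/9, 11/81]
  B: [314/729, 235/729, 1/9, 11/81]
  C: [308/729, 241/729, 1/9, 11/81]
  D: [269/729, 280/729, 1/9, 11/81]

(P^3)[C -> B] = 241/729

Answer: 241/729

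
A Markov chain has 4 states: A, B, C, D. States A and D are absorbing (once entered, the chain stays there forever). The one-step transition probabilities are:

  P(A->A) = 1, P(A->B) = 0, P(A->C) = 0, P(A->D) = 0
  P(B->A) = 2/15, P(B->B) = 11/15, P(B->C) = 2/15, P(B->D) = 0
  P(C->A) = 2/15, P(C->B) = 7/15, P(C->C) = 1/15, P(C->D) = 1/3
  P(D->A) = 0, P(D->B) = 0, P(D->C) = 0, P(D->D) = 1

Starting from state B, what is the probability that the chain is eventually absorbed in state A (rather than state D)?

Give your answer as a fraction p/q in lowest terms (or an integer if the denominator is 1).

Let a_i = P(absorbed in A | start in state i).
Boundary conditions: a_A = 1, a_D = 0.
For each transient state i, a_i = sum_j P(i->j) * a_j:
  a_B = 2/15*a_A + 11/15*a_B + 2/15*a_C + 0*a_D
  a_C = 2/15*a_A + 7/15*a_B + 1/15*a_C + 1/3*a_D

Substituting a_A = 1 and a_D = 0, rearrange to (I - Q) a = r where r[i] = P(i -> A):
  [4/15, -2/15] . (a_B, a_C) = 2/15
  [-7/15, 14/15] . (a_B, a_C) = 2/15

Solving yields:
  a_B = 16/21
  a_C = 11/21

Starting state is B, so the absorption probability is a_B = 16/21.

Answer: 16/21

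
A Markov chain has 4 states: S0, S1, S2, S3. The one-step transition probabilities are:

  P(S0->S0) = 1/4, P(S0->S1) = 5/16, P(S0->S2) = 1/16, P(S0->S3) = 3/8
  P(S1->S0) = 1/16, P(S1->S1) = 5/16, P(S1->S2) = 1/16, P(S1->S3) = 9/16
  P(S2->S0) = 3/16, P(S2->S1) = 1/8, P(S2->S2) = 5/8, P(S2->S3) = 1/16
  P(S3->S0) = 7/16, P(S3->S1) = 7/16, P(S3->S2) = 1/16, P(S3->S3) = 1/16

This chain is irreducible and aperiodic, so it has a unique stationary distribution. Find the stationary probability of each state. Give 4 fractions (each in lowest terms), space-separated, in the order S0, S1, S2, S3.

The stationary distribution satisfies pi = pi * P, i.e.:
  pi_S0 = 1/4*pi_S0 + 1/16*pi_S1 + 3/16*pi_S2 + 7/16*pi_S3
  pi_S1 = 5/16*pi_S0 + 5/16*pi_S1 + 1/8*pi_S2 + 7/16*pi_S3
  pi_S2 = 1/16*pi_S0 + 1/16*pi_S1 + 5/8*pi_S2 + 1/16*pi_S3
  pi_S3 = 3/8*pi_S0 + 9/16*pi_S1 + 1/16*pi_S2 + 1/16*pi_S3
with normalization: pi_S0 + pi_S1 + pi_S2 + pi_S3 = 1.

Using the first 3 balance equations plus normalization, the linear system A*pi = b is:
  [-3/4, 1/16, 3/16, 7/16] . pi = 0
  [5/16, -11/16, 1/8, 7/16] . pi = 0
  [1/16, 1/16, -3/8, 1/16] . pi = 0
  [1, 1, 1, 1] . pi = 1

Solving yields:
  pi_S0 = 13/55
  pi_S1 = 373/1155
  pi_S2 = 1/7
  pi_S3 = 344/1155

Verification (pi * P):
  13/55*1/4 + 373/1155*1/16 + 1/7*3/16 + 344/1155*7/16 = 13/55 = pi_S0  (ok)
  13/55*5/16 + 373/1155*5/16 + 1/7*1/8 + 344/1155*7/16 = 373/1155 = pi_S1  (ok)
  13/55*1/16 + 373/1155*1/16 + 1/7*5/8 + 344/1155*1/16 = 1/7 = pi_S2  (ok)
  13/55*3/8 + 373/1155*9/16 + 1/7*1/16 + 344/1155*1/16 = 344/1155 = pi_S3  (ok)

Answer: 13/55 373/1155 1/7 344/1155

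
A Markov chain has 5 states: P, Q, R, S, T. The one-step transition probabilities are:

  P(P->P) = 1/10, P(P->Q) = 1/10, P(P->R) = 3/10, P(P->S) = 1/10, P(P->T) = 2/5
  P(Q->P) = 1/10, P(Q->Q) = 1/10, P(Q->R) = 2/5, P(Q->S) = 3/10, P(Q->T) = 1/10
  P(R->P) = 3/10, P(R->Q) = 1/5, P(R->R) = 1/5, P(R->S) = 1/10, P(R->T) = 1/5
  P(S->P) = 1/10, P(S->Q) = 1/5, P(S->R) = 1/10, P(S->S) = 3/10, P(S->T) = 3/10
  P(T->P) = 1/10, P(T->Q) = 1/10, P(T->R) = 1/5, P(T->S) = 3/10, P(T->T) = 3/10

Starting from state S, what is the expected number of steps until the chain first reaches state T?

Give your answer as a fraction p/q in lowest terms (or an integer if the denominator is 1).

Let h_i = expected steps to first reach T from state i.
Boundary: h_T = 0.
First-step equations for the other states:
  h_P = 1 + 1/10*h_P + 1/10*h_Q + 3/10*h_R + 1/10*h_S + 2/5*h_T
  h_Q = 1 + 1/10*h_P + 1/10*h_Q + 2/5*h_R + 3/10*h_S + 1/10*h_T
  h_R = 1 + 3/10*h_P + 1/5*h_Q + 1/5*h_R + 1/10*h_S + 1/5*h_T
  h_S = 1 + 1/10*h_P + 1/5*h_Q + 1/10*h_R + 3/10*h_S + 3/10*h_T

Substituting h_T = 0 and rearranging gives the linear system (I - Q) h = 1:
  [9/10, -1/10, -3/10, -1/10] . (h_P, h_Q, h_R, h_S) = 1
  [-1/10, 9/10, -2/5, -3/10] . (h_P, h_Q, h_R, h_S) = 1
  [-3/10, -1/5, 4/5, -1/10] . (h_P, h_Q, h_R, h_S) = 1
  [-1/10, -1/5, -1/10, 7/10] . (h_P, h_Q, h_R, h_S) = 1

Solving yields:
  h_P = 610/177
  h_Q = 820/177
  h_R = 740/177
  h_S = 680/177

Starting state is S, so the expected hitting time is h_S = 680/177.

Answer: 680/177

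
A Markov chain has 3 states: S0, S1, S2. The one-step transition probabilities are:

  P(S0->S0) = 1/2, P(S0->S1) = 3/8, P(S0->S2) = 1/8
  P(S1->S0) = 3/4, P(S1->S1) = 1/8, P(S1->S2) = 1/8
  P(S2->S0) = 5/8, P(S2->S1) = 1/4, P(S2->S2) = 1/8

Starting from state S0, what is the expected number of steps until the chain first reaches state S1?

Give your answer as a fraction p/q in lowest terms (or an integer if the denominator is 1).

Let h_i = expected steps to first reach S1 from state i.
Boundary: h_S1 = 0.
First-step equations for the other states:
  h_S0 = 1 + 1/2*h_S0 + 3/8*h_S1 + 1/8*h_S2
  h_S2 = 1 + 5/8*h_S0 + 1/4*h_S1 + 1/8*h_S2

Substituting h_S1 = 0 and rearranging gives the linear system (I - Q) h = 1:
  [1/2, -1/8] . (h_S0, h_S2) = 1
  [-5/8, 7/8] . (h_S0, h_S2) = 1

Solving yields:
  h_S0 = 64/23
  h_S2 = 72/23

Starting state is S0, so the expected hitting time is h_S0 = 64/23.

Answer: 64/23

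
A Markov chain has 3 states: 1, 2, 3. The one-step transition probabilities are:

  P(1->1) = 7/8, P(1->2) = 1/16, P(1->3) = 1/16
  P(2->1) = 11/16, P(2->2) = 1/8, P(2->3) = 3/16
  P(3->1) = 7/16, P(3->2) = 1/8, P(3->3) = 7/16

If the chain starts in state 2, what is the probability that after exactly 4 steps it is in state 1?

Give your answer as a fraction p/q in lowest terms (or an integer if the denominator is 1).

Answer: 52717/65536

Derivation:
Computing P^4 by repeated multiplication:
P^1 =
  1: [7/8, 1/16, 1/16]
  2: [11/16, 1/8, 3/16]
  3: [7/16, 1/8, 7/16]
P^2 =
  1: [107/128, 9/128, 3/32]
  2: [197/256, 21/256, 19/128]
  3: [169/256, 25/256, 31/128]
P^3 =
  1: [1681/2048, 149/2048, 109/1024]
  2: [3255/4096, 315/4096, 263/2048]
  3: [3075/4096, 343/4096, 339/2048]
P^4 =
  1: [26699/32768, 2415/32768, 1827/16384]
  2: [52717/65536, 4937/65536, 3941/32768]
  3: [51569/65536, 5117/65536, 4425/32768]

(P^4)[2 -> 1] = 52717/65536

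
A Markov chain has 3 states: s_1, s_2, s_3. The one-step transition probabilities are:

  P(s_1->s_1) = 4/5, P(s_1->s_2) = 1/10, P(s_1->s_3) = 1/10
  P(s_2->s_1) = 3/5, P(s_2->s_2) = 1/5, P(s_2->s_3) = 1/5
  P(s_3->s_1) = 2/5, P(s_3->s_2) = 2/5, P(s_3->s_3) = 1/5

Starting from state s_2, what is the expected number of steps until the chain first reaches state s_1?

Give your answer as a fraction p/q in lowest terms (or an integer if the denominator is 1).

Answer: 25/14

Derivation:
Let h_i = expected steps to first reach s_1 from state i.
Boundary: h_s_1 = 0.
First-step equations for the other states:
  h_s_2 = 1 + 3/5*h_s_1 + 1/5*h_s_2 + 1/5*h_s_3
  h_s_3 = 1 + 2/5*h_s_1 + 2/5*h_s_2 + 1/5*h_s_3

Substituting h_s_1 = 0 and rearranging gives the linear system (I - Q) h = 1:
  [4/5, -1/5] . (h_s_2, h_s_3) = 1
  [-2/5, 4/5] . (h_s_2, h_s_3) = 1

Solving yields:
  h_s_2 = 25/14
  h_s_3 = 15/7

Starting state is s_2, so the expected hitting time is h_s_2 = 25/14.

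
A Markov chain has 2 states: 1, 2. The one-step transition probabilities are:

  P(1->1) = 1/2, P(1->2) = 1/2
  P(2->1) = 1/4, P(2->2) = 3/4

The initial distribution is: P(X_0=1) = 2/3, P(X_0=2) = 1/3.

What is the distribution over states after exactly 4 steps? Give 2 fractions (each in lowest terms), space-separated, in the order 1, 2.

Answer: 257/768 511/768

Derivation:
Propagating the distribution step by step (d_{t+1} = d_t * P):
d_0 = (1=2/3, 2=1/3)
  d_1[1] = 2/3*1/2 + 1/3*1/4 = 5/12
  d_1[2] = 2/3*1/2 + 1/3*3/4 = 7/12
d_1 = (1=5/12, 2=7/12)
  d_2[1] = 5/12*1/2 + 7/12*1/4 = 17/48
  d_2[2] = 5/12*1/2 + 7/12*3/4 = 31/48
d_2 = (1=17/48, 2=31/48)
  d_3[1] = 17/48*1/2 + 31/48*1/4 = 65/192
  d_3[2] = 17/48*1/2 + 31/48*3/4 = 127/192
d_3 = (1=65/192, 2=127/192)
  d_4[1] = 65/192*1/2 + 127/192*1/4 = 257/768
  d_4[2] = 65/192*1/2 + 127/192*3/4 = 511/768
d_4 = (1=257/768, 2=511/768)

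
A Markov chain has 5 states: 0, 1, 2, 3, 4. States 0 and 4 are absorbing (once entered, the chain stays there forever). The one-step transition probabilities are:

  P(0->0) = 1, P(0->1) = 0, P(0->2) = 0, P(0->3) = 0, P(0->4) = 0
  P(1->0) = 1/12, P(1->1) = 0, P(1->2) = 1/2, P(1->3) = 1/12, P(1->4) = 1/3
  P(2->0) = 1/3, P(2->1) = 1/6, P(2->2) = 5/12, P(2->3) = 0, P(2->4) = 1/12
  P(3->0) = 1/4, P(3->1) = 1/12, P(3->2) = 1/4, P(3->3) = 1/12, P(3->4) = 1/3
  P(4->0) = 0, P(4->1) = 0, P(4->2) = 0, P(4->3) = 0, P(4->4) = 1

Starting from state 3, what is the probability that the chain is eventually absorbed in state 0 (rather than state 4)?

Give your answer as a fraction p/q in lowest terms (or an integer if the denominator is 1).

Let a_i = P(absorbed in 0 | start in state i).
Boundary conditions: a_0 = 1, a_4 = 0.
For each transient state i, a_i = sum_j P(i->j) * a_j:
  a_1 = 1/12*a_0 + 0*a_1 + 1/2*a_2 + 1/12*a_3 + 1/3*a_4
  a_2 = 1/3*a_0 + 1/6*a_1 + 5/12*a_2 + 0*a_3 + 1/12*a_4
  a_3 = 1/4*a_0 + 1/12*a_1 + 1/4*a_2 + 1/12*a_3 + 1/3*a_4

Substituting a_0 = 1 and a_4 = 0, rearrange to (I - Q) a = r where r[i] = P(i -> 0):
  [1, -1/2, -1/12] . (a_1, a_2, a_3) = 1/12
  [-1/6, 7/12, 0] . (a_1, a_2, a_3) = 1/3
  [-1/12, -1/4, 11/12] . (a_1, a_2, a_3) = 1/4

Solving yields:
  a_1 = 374/779
  a_2 = 552/779
  a_3 = 397/779

Starting state is 3, so the absorption probability is a_3 = 397/779.

Answer: 397/779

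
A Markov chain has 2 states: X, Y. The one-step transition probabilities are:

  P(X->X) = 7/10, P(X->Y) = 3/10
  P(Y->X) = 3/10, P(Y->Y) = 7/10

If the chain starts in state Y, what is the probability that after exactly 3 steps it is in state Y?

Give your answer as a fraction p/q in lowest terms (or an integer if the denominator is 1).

Computing P^3 by repeated multiplication:
P^1 =
  X: [7/10, 3/10]
  Y: [3/10, 7/10]
P^2 =
  X: [29/50, 21/50]
  Y: [21/50, 29/50]
P^3 =
  X: [133/250, 117/250]
  Y: [117/250, 133/250]

(P^3)[Y -> Y] = 133/250

Answer: 133/250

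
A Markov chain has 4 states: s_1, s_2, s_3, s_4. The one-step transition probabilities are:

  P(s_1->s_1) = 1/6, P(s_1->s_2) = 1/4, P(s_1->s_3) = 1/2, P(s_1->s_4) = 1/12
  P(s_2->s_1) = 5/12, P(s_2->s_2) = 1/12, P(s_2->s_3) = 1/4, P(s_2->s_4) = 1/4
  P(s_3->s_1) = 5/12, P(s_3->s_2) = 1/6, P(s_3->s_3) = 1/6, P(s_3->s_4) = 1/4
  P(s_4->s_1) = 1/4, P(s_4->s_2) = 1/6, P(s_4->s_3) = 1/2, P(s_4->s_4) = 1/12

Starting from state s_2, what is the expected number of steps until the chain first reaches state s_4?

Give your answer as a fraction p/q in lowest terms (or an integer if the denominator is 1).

Let h_i = expected steps to first reach s_4 from state i.
Boundary: h_s_4 = 0.
First-step equations for the other states:
  h_s_1 = 1 + 1/6*h_s_1 + 1/4*h_s_2 + 1/2*h_s_3 + 1/12*h_s_4
  h_s_2 = 1 + 5/12*h_s_1 + 1/12*h_s_2 + 1/4*h_s_3 + 1/4*h_s_4
  h_s_3 = 1 + 5/12*h_s_1 + 1/6*h_s_2 + 1/6*h_s_3 + 1/4*h_s_4

Substituting h_s_4 = 0 and rearranging gives the linear system (I - Q) h = 1:
  [5/6, -1/4, -1/2] . (h_s_1, h_s_2, h_s_3) = 1
  [-5/12, 11/12, -1/4] . (h_s_1, h_s_2, h_s_3) = 1
  [-5/12, -1/6, 5/6] . (h_s_1, h_s_2, h_s_3) = 1

Solving yields:
  h_s_1 = 204/35
  h_s_2 = 36/7
  h_s_3 = 36/7

Starting state is s_2, so the expected hitting time is h_s_2 = 36/7.

Answer: 36/7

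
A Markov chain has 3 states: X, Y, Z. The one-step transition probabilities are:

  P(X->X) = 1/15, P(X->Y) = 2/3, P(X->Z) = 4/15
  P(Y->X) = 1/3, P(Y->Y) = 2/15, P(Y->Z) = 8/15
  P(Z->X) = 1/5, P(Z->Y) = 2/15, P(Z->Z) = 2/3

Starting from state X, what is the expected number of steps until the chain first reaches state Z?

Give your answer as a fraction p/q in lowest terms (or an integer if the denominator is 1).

Answer: 115/44

Derivation:
Let h_i = expected steps to first reach Z from state i.
Boundary: h_Z = 0.
First-step equations for the other states:
  h_X = 1 + 1/15*h_X + 2/3*h_Y + 4/15*h_Z
  h_Y = 1 + 1/3*h_X + 2/15*h_Y + 8/15*h_Z

Substituting h_Z = 0 and rearranging gives the linear system (I - Q) h = 1:
  [14/15, -2/3] . (h_X, h_Y) = 1
  [-1/3, 13/15] . (h_X, h_Y) = 1

Solving yields:
  h_X = 115/44
  h_Y = 95/44

Starting state is X, so the expected hitting time is h_X = 115/44.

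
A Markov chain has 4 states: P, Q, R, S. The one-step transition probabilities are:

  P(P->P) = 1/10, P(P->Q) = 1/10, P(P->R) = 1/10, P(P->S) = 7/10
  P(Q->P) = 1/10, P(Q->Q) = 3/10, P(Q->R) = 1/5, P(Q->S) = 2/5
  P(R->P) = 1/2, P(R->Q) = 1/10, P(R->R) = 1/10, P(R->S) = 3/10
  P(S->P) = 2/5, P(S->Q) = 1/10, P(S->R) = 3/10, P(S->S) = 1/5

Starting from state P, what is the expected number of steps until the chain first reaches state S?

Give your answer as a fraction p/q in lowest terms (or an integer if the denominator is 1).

Let h_i = expected steps to first reach S from state i.
Boundary: h_S = 0.
First-step equations for the other states:
  h_P = 1 + 1/10*h_P + 1/10*h_Q + 1/10*h_R + 7/10*h_S
  h_Q = 1 + 1/10*h_P + 3/10*h_Q + 1/5*h_R + 2/5*h_S
  h_R = 1 + 1/2*h_P + 1/10*h_Q + 1/10*h_R + 3/10*h_S

Substituting h_S = 0 and rearranging gives the linear system (I - Q) h = 1:
  [9/10, -1/10, -1/10] . (h_P, h_Q, h_R) = 1
  [-1/10, 7/10, -1/5] . (h_P, h_Q, h_R) = 1
  [-1/2, -1/10, 9/10] . (h_P, h_Q, h_R) = 1

Solving yields:
  h_P = 400/247
  h_Q = 30/13
  h_R = 560/247

Starting state is P, so the expected hitting time is h_P = 400/247.

Answer: 400/247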